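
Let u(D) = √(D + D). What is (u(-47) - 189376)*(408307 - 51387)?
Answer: -67592081920 + 356920*I*√94 ≈ -6.7592e+10 + 3.4605e+6*I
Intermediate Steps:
u(D) = √2*√D (u(D) = √(2*D) = √2*√D)
(u(-47) - 189376)*(408307 - 51387) = (√2*√(-47) - 189376)*(408307 - 51387) = (√2*(I*√47) - 189376)*356920 = (I*√94 - 189376)*356920 = (-189376 + I*√94)*356920 = -67592081920 + 356920*I*√94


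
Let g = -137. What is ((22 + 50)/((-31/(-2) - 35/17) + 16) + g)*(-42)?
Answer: 808134/143 ≈ 5651.3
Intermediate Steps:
((22 + 50)/((-31/(-2) - 35/17) + 16) + g)*(-42) = ((22 + 50)/((-31/(-2) - 35/17) + 16) - 137)*(-42) = (72/((-31*(-½) - 35*1/17) + 16) - 137)*(-42) = (72/((31/2 - 35/17) + 16) - 137)*(-42) = (72/(457/34 + 16) - 137)*(-42) = (72/(1001/34) - 137)*(-42) = (72*(34/1001) - 137)*(-42) = (2448/1001 - 137)*(-42) = -134689/1001*(-42) = 808134/143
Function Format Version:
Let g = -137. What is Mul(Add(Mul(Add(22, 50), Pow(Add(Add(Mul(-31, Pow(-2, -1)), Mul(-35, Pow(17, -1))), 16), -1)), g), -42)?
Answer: Rational(808134, 143) ≈ 5651.3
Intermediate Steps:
Mul(Add(Mul(Add(22, 50), Pow(Add(Add(Mul(-31, Pow(-2, -1)), Mul(-35, Pow(17, -1))), 16), -1)), g), -42) = Mul(Add(Mul(Add(22, 50), Pow(Add(Add(Mul(-31, Pow(-2, -1)), Mul(-35, Pow(17, -1))), 16), -1)), -137), -42) = Mul(Add(Mul(72, Pow(Add(Add(Mul(-31, Rational(-1, 2)), Mul(-35, Rational(1, 17))), 16), -1)), -137), -42) = Mul(Add(Mul(72, Pow(Add(Add(Rational(31, 2), Rational(-35, 17)), 16), -1)), -137), -42) = Mul(Add(Mul(72, Pow(Add(Rational(457, 34), 16), -1)), -137), -42) = Mul(Add(Mul(72, Pow(Rational(1001, 34), -1)), -137), -42) = Mul(Add(Mul(72, Rational(34, 1001)), -137), -42) = Mul(Add(Rational(2448, 1001), -137), -42) = Mul(Rational(-134689, 1001), -42) = Rational(808134, 143)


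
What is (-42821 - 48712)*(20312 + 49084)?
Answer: -6352024068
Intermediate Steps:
(-42821 - 48712)*(20312 + 49084) = -91533*69396 = -6352024068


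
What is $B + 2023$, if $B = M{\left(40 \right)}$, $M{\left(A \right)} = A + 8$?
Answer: $2071$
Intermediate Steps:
$M{\left(A \right)} = 8 + A$
$B = 48$ ($B = 8 + 40 = 48$)
$B + 2023 = 48 + 2023 = 2071$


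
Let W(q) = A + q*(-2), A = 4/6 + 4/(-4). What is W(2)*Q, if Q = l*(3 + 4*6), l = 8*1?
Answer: -936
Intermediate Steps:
A = -1/3 (A = 4*(1/6) + 4*(-1/4) = 2/3 - 1 = -1/3 ≈ -0.33333)
l = 8
W(q) = -1/3 - 2*q (W(q) = -1/3 + q*(-2) = -1/3 - 2*q)
Q = 216 (Q = 8*(3 + 4*6) = 8*(3 + 24) = 8*27 = 216)
W(2)*Q = (-1/3 - 2*2)*216 = (-1/3 - 4)*216 = -13/3*216 = -936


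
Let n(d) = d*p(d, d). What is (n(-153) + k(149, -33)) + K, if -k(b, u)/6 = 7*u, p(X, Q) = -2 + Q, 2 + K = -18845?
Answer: 6254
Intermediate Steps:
K = -18847 (K = -2 - 18845 = -18847)
k(b, u) = -42*u
n(d) = d*(-2 + d)
(n(-153) + k(149, -33)) + K = (-153*(-2 - 153) - 42*(-33)) - 18847 = (-153*(-155) + 1386) - 18847 = (23715 + 1386) - 18847 = 25101 - 18847 = 6254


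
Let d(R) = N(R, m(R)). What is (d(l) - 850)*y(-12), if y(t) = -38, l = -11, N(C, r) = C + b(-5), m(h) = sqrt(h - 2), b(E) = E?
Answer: 32908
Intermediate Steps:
m(h) = sqrt(-2 + h)
N(C, r) = -5 + C (N(C, r) = C - 5 = -5 + C)
d(R) = -5 + R
(d(l) - 850)*y(-12) = ((-5 - 11) - 850)*(-38) = (-16 - 850)*(-38) = -866*(-38) = 32908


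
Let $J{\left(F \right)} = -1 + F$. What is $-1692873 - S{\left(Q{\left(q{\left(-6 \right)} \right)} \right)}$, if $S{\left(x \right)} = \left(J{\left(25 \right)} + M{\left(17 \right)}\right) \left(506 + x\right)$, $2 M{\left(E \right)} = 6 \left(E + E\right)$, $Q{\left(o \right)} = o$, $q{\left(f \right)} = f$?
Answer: $-1755873$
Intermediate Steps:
$M{\left(E \right)} = 6 E$ ($M{\left(E \right)} = \frac{6 \left(E + E\right)}{2} = \frac{6 \cdot 2 E}{2} = \frac{12 E}{2} = 6 E$)
$S{\left(x \right)} = 63756 + 126 x$ ($S{\left(x \right)} = \left(\left(-1 + 25\right) + 6 \cdot 17\right) \left(506 + x\right) = \left(24 + 102\right) \left(506 + x\right) = 126 \left(506 + x\right) = 63756 + 126 x$)
$-1692873 - S{\left(Q{\left(q{\left(-6 \right)} \right)} \right)} = -1692873 - \left(63756 + 126 \left(-6\right)\right) = -1692873 - \left(63756 - 756\right) = -1692873 - 63000 = -1755873$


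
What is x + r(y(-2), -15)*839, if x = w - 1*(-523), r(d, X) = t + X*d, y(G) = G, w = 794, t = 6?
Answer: 31521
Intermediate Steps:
r(d, X) = 6 + X*d
x = 1317 (x = 794 - 1*(-523) = 794 + 523 = 1317)
x + r(y(-2), -15)*839 = 1317 + (6 - 15*(-2))*839 = 1317 + (6 + 30)*839 = 1317 + 36*839 = 1317 + 30204 = 31521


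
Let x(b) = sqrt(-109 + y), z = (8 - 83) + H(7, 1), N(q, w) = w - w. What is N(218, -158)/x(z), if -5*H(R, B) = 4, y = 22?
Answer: 0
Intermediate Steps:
H(R, B) = -4/5 (H(R, B) = -1/5*4 = -4/5)
N(q, w) = 0
z = -379/5 (z = (8 - 83) - 4/5 = -75 - 4/5 = -379/5 ≈ -75.800)
x(b) = I*sqrt(87) (x(b) = sqrt(-109 + 22) = sqrt(-87) = I*sqrt(87))
N(218, -158)/x(z) = 0/((I*sqrt(87))) = 0*(-I*sqrt(87)/87) = 0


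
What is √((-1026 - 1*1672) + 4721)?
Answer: 17*√7 ≈ 44.978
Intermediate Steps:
√((-1026 - 1*1672) + 4721) = √((-1026 - 1672) + 4721) = √(-2698 + 4721) = √2023 = 17*√7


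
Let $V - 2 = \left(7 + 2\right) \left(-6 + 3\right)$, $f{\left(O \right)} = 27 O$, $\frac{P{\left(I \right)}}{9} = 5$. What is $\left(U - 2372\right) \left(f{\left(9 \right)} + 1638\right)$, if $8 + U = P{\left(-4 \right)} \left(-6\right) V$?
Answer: $8219970$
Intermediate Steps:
$P{\left(I \right)} = 45$ ($P{\left(I \right)} = 9 \cdot 5 = 45$)
$V = -25$ ($V = 2 + \left(7 + 2\right) \left(-6 + 3\right) = 2 + 9 \left(-3\right) = 2 - 27 = -25$)
$U = 6742$ ($U = -8 + 45 \left(-6\right) \left(-25\right) = -8 - -6750 = -8 + 6750 = 6742$)
$\left(U - 2372\right) \left(f{\left(9 \right)} + 1638\right) = \left(6742 - 2372\right) \left(27 \cdot 9 + 1638\right) = 4370 \left(243 + 1638\right) = 4370 \cdot 1881 = 8219970$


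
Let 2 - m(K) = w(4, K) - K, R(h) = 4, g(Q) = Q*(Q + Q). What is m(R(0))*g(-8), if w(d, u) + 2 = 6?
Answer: 256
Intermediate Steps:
g(Q) = 2*Q² (g(Q) = Q*(2*Q) = 2*Q²)
w(d, u) = 4 (w(d, u) = -2 + 6 = 4)
m(K) = -2 + K (m(K) = 2 - (4 - K) = 2 + (-4 + K) = -2 + K)
m(R(0))*g(-8) = (-2 + 4)*(2*(-8)²) = 2*(2*64) = 2*128 = 256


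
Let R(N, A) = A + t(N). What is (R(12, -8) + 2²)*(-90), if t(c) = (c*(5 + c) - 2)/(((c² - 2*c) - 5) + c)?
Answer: 27540/127 ≈ 216.85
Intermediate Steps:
t(c) = (-2 + c*(5 + c))/(-5 + c² - c) (t(c) = (-2 + c*(5 + c))/((-5 + c² - 2*c) + c) = (-2 + c*(5 + c))/(-5 + c² - c))
R(N, A) = A + (2 - N² - 5*N)/(5 + N - N²)
(R(12, -8) + 2²)*(-90) = ((2 - 1*12² - 5*12 - 8*(5 + 12 - 1*12²))/(5 + 12 - 1*12²) + 2²)*(-90) = ((2 - 1*144 - 60 - 8*(5 + 12 - 1*144))/(5 + 12 - 1*144) + 4)*(-90) = ((2 - 144 - 60 - 8*(5 + 12 - 144))/(5 + 12 - 144) + 4)*(-90) = ((2 - 144 - 60 - 8*(-127))/(-127) + 4)*(-90) = (-(2 - 144 - 60 + 1016)/127 + 4)*(-90) = (-1/127*814 + 4)*(-90) = (-814/127 + 4)*(-90) = -306/127*(-90) = 27540/127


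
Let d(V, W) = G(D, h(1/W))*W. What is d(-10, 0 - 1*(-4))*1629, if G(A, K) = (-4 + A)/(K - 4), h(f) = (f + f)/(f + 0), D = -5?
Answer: 29322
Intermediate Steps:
h(f) = 2 (h(f) = (2*f)/f = 2)
G(A, K) = (-4 + A)/(-4 + K)
d(V, W) = 9*W/2 (d(V, W) = ((-4 - 5)/(-4 + 2))*W = (-9/(-2))*W = (-½*(-9))*W = 9*W/2)
d(-10, 0 - 1*(-4))*1629 = (9*(0 - 1*(-4))/2)*1629 = (9*(0 + 4)/2)*1629 = ((9/2)*4)*1629 = 18*1629 = 29322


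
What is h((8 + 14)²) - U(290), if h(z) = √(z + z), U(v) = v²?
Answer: -84100 + 22*√2 ≈ -84069.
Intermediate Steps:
h(z) = √2*√z (h(z) = √(2*z) = √2*√z)
h((8 + 14)²) - U(290) = √2*√((8 + 14)²) - 1*290² = √2*√(22²) - 1*84100 = √2*√484 - 84100 = √2*22 - 84100 = 22*√2 - 84100 = -84100 + 22*√2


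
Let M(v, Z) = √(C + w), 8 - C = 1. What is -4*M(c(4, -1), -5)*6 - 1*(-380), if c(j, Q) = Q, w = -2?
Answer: 380 - 24*√5 ≈ 326.33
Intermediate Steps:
C = 7 (C = 8 - 1*1 = 8 - 1 = 7)
M(v, Z) = √5 (M(v, Z) = √(7 - 2) = √5)
-4*M(c(4, -1), -5)*6 - 1*(-380) = -4*√5*6 - 1*(-380) = -24*√5 + 380 = 380 - 24*√5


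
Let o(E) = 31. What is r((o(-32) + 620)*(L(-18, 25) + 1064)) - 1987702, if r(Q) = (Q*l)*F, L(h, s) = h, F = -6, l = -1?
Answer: 2097974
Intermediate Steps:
r(Q) = 6*Q (r(Q) = (Q*(-1))*(-6) = -Q*(-6) = 6*Q)
r((o(-32) + 620)*(L(-18, 25) + 1064)) - 1987702 = 6*((31 + 620)*(-18 + 1064)) - 1987702 = 6*(651*1046) - 1987702 = 6*680946 - 1987702 = 4085676 - 1987702 = 2097974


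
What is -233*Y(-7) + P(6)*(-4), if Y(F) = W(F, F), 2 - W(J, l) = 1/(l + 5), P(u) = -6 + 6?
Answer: -1165/2 ≈ -582.50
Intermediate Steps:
P(u) = 0
W(J, l) = 2 - 1/(5 + l) (W(J, l) = 2 - 1/(l + 5) = 2 - 1/(5 + l))
Y(F) = (9 + 2*F)/(5 + F)
-233*Y(-7) + P(6)*(-4) = -233*(9 + 2*(-7))/(5 - 7) + 0*(-4) = -233*(9 - 14)/(-2) + 0 = -(-233)*(-5)/2 + 0 = -233*5/2 + 0 = -1165/2 + 0 = -1165/2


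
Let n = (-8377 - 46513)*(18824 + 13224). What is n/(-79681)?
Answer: 1759114720/79681 ≈ 22077.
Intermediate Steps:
n = -1759114720 (n = -54890*32048 = -1759114720)
n/(-79681) = -1759114720/(-79681) = -1759114720*(-1/79681) = 1759114720/79681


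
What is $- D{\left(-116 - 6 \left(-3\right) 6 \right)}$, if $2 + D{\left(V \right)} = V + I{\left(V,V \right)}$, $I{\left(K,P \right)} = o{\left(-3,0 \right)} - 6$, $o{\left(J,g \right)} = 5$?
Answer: $11$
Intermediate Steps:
$I{\left(K,P \right)} = -1$ ($I{\left(K,P \right)} = 5 - 6 = -1$)
$D{\left(V \right)} = -3 + V$ ($D{\left(V \right)} = -2 + \left(V - 1\right) = -2 + \left(-1 + V\right) = -3 + V$)
$- D{\left(-116 - 6 \left(-3\right) 6 \right)} = - (-3 - \left(116 + 6 \left(-3\right) 6\right)) = - (-3 - \left(116 - 108\right)) = - (-3 - 8) = \left(-1\right) \left(-11\right) = 11$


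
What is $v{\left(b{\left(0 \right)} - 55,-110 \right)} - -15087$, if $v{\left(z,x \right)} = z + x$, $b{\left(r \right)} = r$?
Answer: $14922$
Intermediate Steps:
$v{\left(z,x \right)} = x + z$
$v{\left(b{\left(0 \right)} - 55,-110 \right)} - -15087 = \left(-110 + \left(0 - 55\right)\right) - -15087 = \left(-110 - 55\right) + 15087 = -165 + 15087 = 14922$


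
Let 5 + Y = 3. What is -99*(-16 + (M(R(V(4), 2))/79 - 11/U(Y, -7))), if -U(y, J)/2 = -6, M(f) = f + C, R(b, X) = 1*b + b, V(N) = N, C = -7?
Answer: 528825/316 ≈ 1673.5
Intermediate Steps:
Y = -2 (Y = -5 + 3 = -2)
R(b, X) = 2*b (R(b, X) = b + b = 2*b)
M(f) = -7 + f (M(f) = f - 7 = -7 + f)
U(y, J) = 12 (U(y, J) = -2*(-6) = 12)
-99*(-16 + (M(R(V(4), 2))/79 - 11/U(Y, -7))) = -99*(-16 + ((-7 + 2*4)/79 - 11/12)) = -99*(-16 + ((-7 + 8)*(1/79) - 11*1/12)) = -99*(-16 + (1*(1/79) - 11/12)) = -99*(-16 + (1/79 - 11/12)) = -99*(-16 - 857/948) = -99*(-16025/948) = 528825/316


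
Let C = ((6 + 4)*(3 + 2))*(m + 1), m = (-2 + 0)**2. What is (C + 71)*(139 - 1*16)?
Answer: 39483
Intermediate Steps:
m = 4 (m = (-2)**2 = 4)
C = 250 (C = ((6 + 4)*(3 + 2))*(4 + 1) = (10*5)*5 = 50*5 = 250)
(C + 71)*(139 - 1*16) = (250 + 71)*(139 - 1*16) = 321*(139 - 16) = 321*123 = 39483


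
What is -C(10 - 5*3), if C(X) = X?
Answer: 5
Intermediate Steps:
-C(10 - 5*3) = -(10 - 5*3) = -(10 - 1*15) = -(10 - 15) = -1*(-5) = 5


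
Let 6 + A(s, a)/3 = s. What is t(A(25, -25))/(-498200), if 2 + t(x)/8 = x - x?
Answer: 2/62275 ≈ 3.2116e-5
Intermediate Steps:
A(s, a) = -18 + 3*s
t(x) = -16 (t(x) = -16 + 8*(x - x) = -16 + 8*0 = -16 + 0 = -16)
t(A(25, -25))/(-498200) = -16/(-498200) = -16*(-1/498200) = 2/62275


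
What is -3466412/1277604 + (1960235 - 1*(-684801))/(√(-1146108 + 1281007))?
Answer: -866603/319401 + 2645036*√134899/134899 ≈ 7198.9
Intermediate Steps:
-3466412/1277604 + (1960235 - 1*(-684801))/(√(-1146108 + 1281007)) = -3466412*1/1277604 + (1960235 + 684801)/(√134899) = -866603/319401 + 2645036*(√134899/134899) = -866603/319401 + 2645036*√134899/134899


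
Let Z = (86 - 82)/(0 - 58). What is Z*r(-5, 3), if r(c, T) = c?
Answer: 10/29 ≈ 0.34483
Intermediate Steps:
Z = -2/29 (Z = 4/(-58) = 4*(-1/58) = -2/29 ≈ -0.068966)
Z*r(-5, 3) = -2/29*(-5) = 10/29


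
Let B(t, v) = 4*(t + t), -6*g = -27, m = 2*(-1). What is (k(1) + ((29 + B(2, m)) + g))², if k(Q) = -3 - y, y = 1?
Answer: 8281/4 ≈ 2070.3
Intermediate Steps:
m = -2
k(Q) = -4 (k(Q) = -3 - 1*1 = -3 - 1 = -4)
g = 9/2 (g = -⅙*(-27) = 9/2 ≈ 4.5000)
B(t, v) = 8*t (B(t, v) = 4*(2*t) = 8*t)
(k(1) + ((29 + B(2, m)) + g))² = (-4 + ((29 + 8*2) + 9/2))² = (-4 + ((29 + 16) + 9/2))² = (-4 + (45 + 9/2))² = (-4 + 99/2)² = (91/2)² = 8281/4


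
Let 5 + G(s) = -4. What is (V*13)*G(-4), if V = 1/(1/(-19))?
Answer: 2223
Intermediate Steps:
G(s) = -9 (G(s) = -5 - 4 = -9)
V = -19 (V = 1/(-1/19) = -19)
(V*13)*G(-4) = -19*13*(-9) = -247*(-9) = 2223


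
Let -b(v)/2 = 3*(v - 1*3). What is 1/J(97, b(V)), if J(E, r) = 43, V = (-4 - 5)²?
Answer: 1/43 ≈ 0.023256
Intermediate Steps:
V = 81 (V = (-9)² = 81)
b(v) = 18 - 6*v (b(v) = -6*(v - 1*3) = -6*(v - 3) = -6*(-3 + v) = -2*(-9 + 3*v) = 18 - 6*v)
1/J(97, b(V)) = 1/43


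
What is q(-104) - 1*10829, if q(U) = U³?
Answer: -1135693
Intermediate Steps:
q(-104) - 1*10829 = (-104)³ - 1*10829 = -1124864 - 10829 = -1135693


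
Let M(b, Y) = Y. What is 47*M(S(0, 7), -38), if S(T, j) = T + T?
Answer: -1786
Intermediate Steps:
S(T, j) = 2*T
47*M(S(0, 7), -38) = 47*(-38) = -1786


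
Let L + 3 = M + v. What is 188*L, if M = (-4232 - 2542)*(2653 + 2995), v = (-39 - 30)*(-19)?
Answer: -7192549872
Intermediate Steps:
v = 1311 (v = -69*(-19) = 1311)
M = -38259552 (M = -6774*5648 = -38259552)
L = -38258244 (L = -3 + (-38259552 + 1311) = -3 - 38258241 = -38258244)
188*L = 188*(-38258244) = -7192549872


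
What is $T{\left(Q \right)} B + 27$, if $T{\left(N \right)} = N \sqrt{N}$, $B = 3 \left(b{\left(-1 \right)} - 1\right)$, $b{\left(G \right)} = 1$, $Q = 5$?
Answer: $27$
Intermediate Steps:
$B = 0$ ($B = 3 \left(1 - 1\right) = 3 \cdot 0 = 0$)
$T{\left(N \right)} = N^{\frac{3}{2}}$
$T{\left(Q \right)} B + 27 = 5^{\frac{3}{2}} \cdot 0 + 27 = 5 \sqrt{5} \cdot 0 + 27 = 0 + 27 = 27$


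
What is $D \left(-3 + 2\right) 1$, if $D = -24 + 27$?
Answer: $-3$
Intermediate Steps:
$D = 3$
$D \left(-3 + 2\right) 1 = 3 \left(-3 + 2\right) 1 = 3 \left(\left(-1\right) 1\right) = 3 \left(-1\right) = -3$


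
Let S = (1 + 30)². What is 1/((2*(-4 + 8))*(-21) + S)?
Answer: 1/793 ≈ 0.0012610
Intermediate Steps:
S = 961 (S = 31² = 961)
1/((2*(-4 + 8))*(-21) + S) = 1/((2*(-4 + 8))*(-21) + 961) = 1/((2*4)*(-21) + 961) = 1/(8*(-21) + 961) = 1/(-168 + 961) = 1/793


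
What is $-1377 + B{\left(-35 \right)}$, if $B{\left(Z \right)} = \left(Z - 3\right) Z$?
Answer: $-47$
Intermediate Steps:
$B{\left(Z \right)} = Z \left(-3 + Z\right)$ ($B{\left(Z \right)} = \left(-3 + Z\right) Z = Z \left(-3 + Z\right)$)
$-1377 + B{\left(-35 \right)} = -1377 - 35 \left(-3 - 35\right) = -1377 - -1330 = -1377 + 1330 = -47$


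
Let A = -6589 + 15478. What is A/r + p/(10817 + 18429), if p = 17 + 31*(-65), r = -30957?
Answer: -53636630/150894737 ≈ -0.35546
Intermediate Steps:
A = 8889
p = -1998 (p = 17 - 2015 = -1998)
A/r + p/(10817 + 18429) = 8889/(-30957) - 1998/(10817 + 18429) = 8889*(-1/30957) - 1998/29246 = -2963/10319 - 1998*1/29246 = -2963/10319 - 999/14623 = -53636630/150894737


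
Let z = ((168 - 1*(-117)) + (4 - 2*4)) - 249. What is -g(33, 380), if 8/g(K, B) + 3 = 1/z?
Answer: 256/95 ≈ 2.6947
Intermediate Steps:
z = 32 (z = ((168 + 117) + (4 - 8)) - 249 = (285 - 4) - 249 = 281 - 249 = 32)
g(K, B) = -256/95 (g(K, B) = 8/(-3 + 1/32) = 8/(-95/32) = 8*(-32/95) = -256/95)
-g(33, 380) = -1*(-256/95) = 256/95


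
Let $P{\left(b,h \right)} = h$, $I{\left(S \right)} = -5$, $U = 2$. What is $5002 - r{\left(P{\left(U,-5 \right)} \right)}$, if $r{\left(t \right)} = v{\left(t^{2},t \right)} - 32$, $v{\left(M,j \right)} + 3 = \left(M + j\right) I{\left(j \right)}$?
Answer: $5137$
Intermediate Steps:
$v{\left(M,j \right)} = -3 - 5 M - 5 j$ ($v{\left(M,j \right)} = -3 + \left(M + j\right) \left(-5\right) = -3 - \left(5 M + 5 j\right) = -3 - 5 M - 5 j$)
$r{\left(t \right)} = -35 - 5 t - 5 t^{2}$ ($r{\left(t \right)} = \left(-3 - 5 t^{2} - 5 t\right) - 32 = \left(-3 - 5 t - 5 t^{2}\right) - 32 = -35 - 5 t - 5 t^{2}$)
$5002 - r{\left(P{\left(U,-5 \right)} \right)} = 5002 - \left(-35 - -25 - 5 \left(-5\right)^{2}\right) = 5002 - \left(-35 + 25 - 125\right) = 5002 - -135 = 5002 + 135 = 5137$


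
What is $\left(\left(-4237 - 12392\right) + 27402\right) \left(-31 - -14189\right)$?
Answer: $152524134$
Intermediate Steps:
$\left(\left(-4237 - 12392\right) + 27402\right) \left(-31 - -14189\right) = \left(\left(-4237 - 12392\right) + 27402\right) \left(-31 + \left(-10666 + 24855\right)\right) = \left(-16629 + 27402\right) \left(-31 + 14189\right) = 10773 \cdot 14158 = 152524134$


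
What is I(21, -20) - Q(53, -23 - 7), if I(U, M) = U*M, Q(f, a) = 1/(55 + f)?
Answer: -45361/108 ≈ -420.01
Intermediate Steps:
I(U, M) = M*U
I(21, -20) - Q(53, -23 - 7) = -20*21 - 1/(55 + 53) = -420 - 1/108 = -45361/108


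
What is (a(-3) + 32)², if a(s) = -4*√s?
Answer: 976 - 256*I*√3 ≈ 976.0 - 443.4*I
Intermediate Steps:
(a(-3) + 32)² = (-4*I*√3 + 32)² = (32 - 4*I*√3)²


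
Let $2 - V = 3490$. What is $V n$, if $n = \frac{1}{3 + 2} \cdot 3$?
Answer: $- \frac{10464}{5} \approx -2092.8$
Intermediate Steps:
$V = -3488$ ($V = 2 - 3490 = -3488$)
$n = \frac{3}{5}$ ($n = \frac{1}{5} \cdot 3 = \frac{3}{5} \approx 0.6$)
$V n = \left(-3488\right) \frac{3}{5} = - \frac{10464}{5}$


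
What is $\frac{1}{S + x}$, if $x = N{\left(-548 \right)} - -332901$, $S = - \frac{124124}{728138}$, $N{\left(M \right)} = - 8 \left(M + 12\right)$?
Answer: $\frac{364069}{122759999979} \approx 2.9657 \cdot 10^{-6}$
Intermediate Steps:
$N{\left(M \right)} = -96 - 8 M$ ($N{\left(M \right)} = - 8 \left(12 + M\right) = -96 - 8 M$)
$S = - \frac{62062}{364069}$ ($S = \left(-124124\right) \frac{1}{728138} = - \frac{62062}{364069} \approx -0.17047$)
$x = 337189$ ($x = \left(-96 - -4384\right) - -332901 = \left(-96 + 4384\right) + 332901 = 4288 + 332901 = 337189$)
$\frac{1}{S + x} = \frac{1}{- \frac{62062}{364069} + 337189} = \frac{1}{\frac{122759999979}{364069}} = \frac{364069}{122759999979}$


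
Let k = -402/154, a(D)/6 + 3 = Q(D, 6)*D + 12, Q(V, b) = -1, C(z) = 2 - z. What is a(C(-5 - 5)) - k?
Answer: -1185/77 ≈ -15.390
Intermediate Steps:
a(D) = 54 - 6*D (a(D) = -18 + 6*(-D + 12) = -18 + 6*(12 - D) = -18 + (72 - 6*D) = 54 - 6*D)
k = -201/77 (k = -402*1/154 = -201/77 ≈ -2.6104)
a(C(-5 - 5)) - k = (54 - 6*(2 - (-5 - 5))) - 1*(-201/77) = (54 - 6*(2 - 1*(-10))) + 201/77 = (54 - 6*(2 + 10)) + 201/77 = (54 - 6*12) + 201/77 = (54 - 72) + 201/77 = -18 + 201/77 = -1185/77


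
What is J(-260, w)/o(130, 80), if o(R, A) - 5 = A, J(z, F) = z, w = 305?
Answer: -52/17 ≈ -3.0588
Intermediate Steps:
o(R, A) = 5 + A
J(-260, w)/o(130, 80) = -260/(5 + 80) = -260/85 = -260*1/85 = -52/17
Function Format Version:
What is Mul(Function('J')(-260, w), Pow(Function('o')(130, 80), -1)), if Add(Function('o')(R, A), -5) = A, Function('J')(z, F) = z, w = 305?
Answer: Rational(-52, 17) ≈ -3.0588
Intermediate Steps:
Function('o')(R, A) = Add(5, A)
Mul(Function('J')(-260, w), Pow(Function('o')(130, 80), -1)) = Mul(-260, Pow(Add(5, 80), -1)) = Mul(-260, Pow(85, -1)) = Mul(-260, Rational(1, 85)) = Rational(-52, 17)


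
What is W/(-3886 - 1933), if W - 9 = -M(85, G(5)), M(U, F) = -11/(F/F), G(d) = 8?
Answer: -20/5819 ≈ -0.0034370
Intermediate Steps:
M(U, F) = -11 (M(U, F) = -11/1 = -11*1 = -11)
W = 20 (W = 9 - 1*(-11) = 9 + 11 = 20)
W/(-3886 - 1933) = 20/(-3886 - 1933) = 20/(-5819) = 20*(-1/5819) = -20/5819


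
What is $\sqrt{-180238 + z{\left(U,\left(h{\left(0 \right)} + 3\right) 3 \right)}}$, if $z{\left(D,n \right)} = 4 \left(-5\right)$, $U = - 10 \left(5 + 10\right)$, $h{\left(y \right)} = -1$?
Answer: $i \sqrt{180258} \approx 424.57 i$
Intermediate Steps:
$U = -150$ ($U = \left(-10\right) 15 = -150$)
$z{\left(D,n \right)} = -20$
$\sqrt{-180238 + z{\left(U,\left(h{\left(0 \right)} + 3\right) 3 \right)}} = \sqrt{-180238 - 20} = \sqrt{-180258} = i \sqrt{180258}$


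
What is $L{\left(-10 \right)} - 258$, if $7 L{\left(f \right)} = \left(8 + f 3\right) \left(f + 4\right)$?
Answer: $- \frac{1674}{7} \approx -239.14$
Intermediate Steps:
$L{\left(f \right)} = \frac{\left(4 + f\right) \left(8 + 3 f\right)}{7}$ ($L{\left(f \right)} = \frac{\left(8 + f 3\right) \left(f + 4\right)}{7} = \frac{\left(8 + 3 f\right) \left(4 + f\right)}{7} = \frac{\left(4 + f\right) \left(8 + 3 f\right)}{7}$)
$L{\left(-10 \right)} - 258 = \left(\frac{32}{7} + \frac{3 \left(-10\right)^{2}}{7} + \frac{20}{7} \left(-10\right)\right) - 258 = \left(\frac{32}{7} + \frac{3}{7} \cdot 100 - \frac{200}{7}\right) - 258 = \left(\frac{32}{7} + \frac{300}{7} - \frac{200}{7}\right) - 258 = \frac{132}{7} - 258 = - \frac{1674}{7}$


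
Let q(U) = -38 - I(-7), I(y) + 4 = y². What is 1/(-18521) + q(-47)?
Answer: -1537244/18521 ≈ -83.000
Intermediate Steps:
I(y) = -4 + y²
q(U) = -83 (q(U) = -38 - (-4 + (-7)²) = -38 - (-4 + 49) = -38 - 1*45 = -38 - 45 = -83)
1/(-18521) + q(-47) = 1/(-18521) - 83 = -1/18521 - 83 = -1537244/18521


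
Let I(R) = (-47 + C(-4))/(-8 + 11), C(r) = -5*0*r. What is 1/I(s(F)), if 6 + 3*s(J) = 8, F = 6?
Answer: -3/47 ≈ -0.063830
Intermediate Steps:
s(J) = ⅔ (s(J) = -2 + (⅓)*8 = -2 + 8/3 = ⅔)
C(r) = 0 (C(r) = -0*r = -1*0 = 0)
I(R) = -47/3 (I(R) = (-47 + 0)/(-8 + 11) = -47/3)
1/I(s(F)) = 1/(-47/3) = -3/47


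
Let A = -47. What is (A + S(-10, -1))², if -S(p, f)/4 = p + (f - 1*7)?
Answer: 625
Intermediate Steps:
S(p, f) = 28 - 4*f - 4*p (S(p, f) = -4*(p + (f - 1*7)) = -4*(p + (f - 7)) = -4*(p + (-7 + f)) = -4*(-7 + f + p) = 28 - 4*f - 4*p)
(A + S(-10, -1))² = (-47 + (28 - 4*(-1) - 4*(-10)))² = (-47 + (28 + 4 + 40))² = (-47 + 72)² = 25² = 625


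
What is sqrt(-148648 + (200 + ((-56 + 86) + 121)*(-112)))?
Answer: 4*I*sqrt(10335) ≈ 406.65*I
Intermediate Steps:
sqrt(-148648 + (200 + ((-56 + 86) + 121)*(-112))) = sqrt(-148648 + (200 + (30 + 121)*(-112))) = sqrt(-148648 + (200 + 151*(-112))) = sqrt(-148648 + (200 - 16912)) = sqrt(-148648 - 16712) = sqrt(-165360) = 4*I*sqrt(10335)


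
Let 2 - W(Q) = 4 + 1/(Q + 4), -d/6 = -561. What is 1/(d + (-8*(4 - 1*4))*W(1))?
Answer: 1/3366 ≈ 0.00029709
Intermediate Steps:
d = 3366 (d = -6*(-561) = 3366)
W(Q) = -2 - 1/(4 + Q) (W(Q) = 2 - (4 + 1/(Q + 4)) = 2 - (4 + 1/(4 + Q)) = 2 + (-4 - 1/(4 + Q)) = -2 - 1/(4 + Q))
1/(d + (-8*(4 - 1*4))*W(1)) = 1/(3366 + (-8*(4 - 1*4))*((-9 - 2*1)/(4 + 1))) = 1/(3366 + (-8*(4 - 4))*((-9 - 2)/5)) = 1/(3366 + (-8*0)*((⅕)*(-11))) = 1/(3366 + 0*(-11/5)) = 1/(3366 + 0) = 1/3366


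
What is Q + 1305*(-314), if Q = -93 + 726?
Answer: -409137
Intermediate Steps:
Q = 633
Q + 1305*(-314) = 633 + 1305*(-314) = 633 - 409770 = -409137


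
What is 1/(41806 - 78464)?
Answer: -1/36658 ≈ -2.7279e-5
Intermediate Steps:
1/(41806 - 78464) = 1/(-36658) = -1/36658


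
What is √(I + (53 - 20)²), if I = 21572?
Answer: √22661 ≈ 150.54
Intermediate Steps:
√(I + (53 - 20)²) = √(21572 + (53 - 20)²) = √(21572 + 33²) = √(21572 + 1089) = √22661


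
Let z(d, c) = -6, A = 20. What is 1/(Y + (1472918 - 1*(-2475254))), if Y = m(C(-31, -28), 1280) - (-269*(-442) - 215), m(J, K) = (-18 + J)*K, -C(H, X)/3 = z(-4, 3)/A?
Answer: 1/3807601 ≈ 2.6263e-7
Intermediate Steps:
C(H, X) = 9/10 (C(H, X) = -(-18)/20 = -3*(-3/10) = 9/10)
m(J, K) = K*(-18 + J)
Y = -140571 (Y = 1280*(-18 + 9/10) - (-269*(-442) - 215) = 1280*(-171/10) - (118898 - 215) = -21888 - 1*118683 = -21888 - 118683 = -140571)
1/(Y + (1472918 - 1*(-2475254))) = 1/(-140571 + (1472918 - 1*(-2475254))) = 1/(-140571 + (1472918 + 2475254)) = 1/(-140571 + 3948172) = 1/3807601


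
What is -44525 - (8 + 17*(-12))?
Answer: -44329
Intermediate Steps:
-44525 - (8 + 17*(-12)) = -44525 - (8 - 204) = -44525 - 1*(-196) = -44525 + 196 = -44329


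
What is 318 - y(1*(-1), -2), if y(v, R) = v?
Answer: 319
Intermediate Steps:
318 - y(1*(-1), -2) = 318 - (-1) = 318 - 1*(-1) = 318 + 1 = 319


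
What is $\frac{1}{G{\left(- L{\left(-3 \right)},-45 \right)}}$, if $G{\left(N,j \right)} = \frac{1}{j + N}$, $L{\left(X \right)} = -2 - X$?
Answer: $-46$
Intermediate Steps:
$G{\left(N,j \right)} = \frac{1}{N + j}$
$\frac{1}{G{\left(- L{\left(-3 \right)},-45 \right)}} = \frac{1}{\frac{1}{- (-2 - -3) - 45}} = \frac{1}{\frac{1}{- (-2 + 3) - 45}} = \frac{1}{\frac{1}{\left(-1\right) 1 - 45}} = \frac{1}{\frac{1}{-1 - 45}} = \frac{1}{\frac{1}{-46}} = \frac{1}{- \frac{1}{46}} = -46$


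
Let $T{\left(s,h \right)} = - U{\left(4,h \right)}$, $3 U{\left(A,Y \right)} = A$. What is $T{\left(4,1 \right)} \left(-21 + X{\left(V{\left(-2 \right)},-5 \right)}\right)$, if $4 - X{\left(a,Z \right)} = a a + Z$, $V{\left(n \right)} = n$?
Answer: $\frac{64}{3} \approx 21.333$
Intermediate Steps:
$U{\left(A,Y \right)} = \frac{A}{3}$
$X{\left(a,Z \right)} = 4 - Z - a^{2}$ ($X{\left(a,Z \right)} = 4 - \left(a a + Z\right) = 4 - \left(a^{2} + Z\right) = 4 - \left(Z + a^{2}\right) = 4 - Z - a^{2}$)
$T{\left(s,h \right)} = - \frac{4}{3}$
$T{\left(4,1 \right)} \left(-21 + X{\left(V{\left(-2 \right)},-5 \right)}\right) = - \frac{4 \left(-21 - -5\right)}{3} = - \frac{4 \left(-21 + \left(4 + 5 - 4\right)\right)}{3} = - \frac{4 \left(-21 + 5\right)}{3} = \left(- \frac{4}{3}\right) \left(-16\right) = \frac{64}{3}$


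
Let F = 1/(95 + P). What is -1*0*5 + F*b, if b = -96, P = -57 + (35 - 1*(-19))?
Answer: -24/23 ≈ -1.0435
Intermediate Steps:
P = -3 (P = -57 + (35 + 19) = -57 + 54 = -3)
F = 1/92 (F = 1/(95 - 3) = 1/92 ≈ 0.010870)
-1*0*5 + F*b = -1*0*5 + (1/92)*(-96) = 0*5 - 24/23 = 0 - 24/23 = -24/23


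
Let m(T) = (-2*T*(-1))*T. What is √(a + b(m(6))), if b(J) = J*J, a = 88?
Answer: 2*√1318 ≈ 72.609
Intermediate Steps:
m(T) = 2*T² (m(T) = (2*T)*T = 2*T²)
b(J) = J²
√(a + b(m(6))) = √(88 + (2*6²)²) = √(88 + (2*36)²) = √(88 + 72²) = √(88 + 5184) = √5272 = 2*√1318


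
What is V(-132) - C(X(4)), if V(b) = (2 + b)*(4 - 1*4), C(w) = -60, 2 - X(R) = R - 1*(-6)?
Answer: 60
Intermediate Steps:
X(R) = -4 - R (X(R) = 2 - (R - 1*(-6)) = 2 - (R + 6) = 2 - (6 + R) = 2 + (-6 - R) = -4 - R)
V(b) = 0 (V(b) = (2 + b)*(4 - 4) = (2 + b)*0 = 0)
V(-132) - C(X(4)) = 0 - 1*(-60) = 0 + 60 = 60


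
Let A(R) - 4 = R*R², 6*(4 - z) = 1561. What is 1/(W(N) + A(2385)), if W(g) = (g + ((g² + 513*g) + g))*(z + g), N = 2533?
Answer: 1/31144899633 ≈ 3.2108e-11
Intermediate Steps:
z = -1537/6 (z = 4 - ⅙*1561 = 4 - 1561/6 = -1537/6 ≈ -256.17)
A(R) = 4 + R³ (A(R) = 4 + R*R² = 4 + R³)
W(g) = (-1537/6 + g)*(g² + 515*g) (W(g) = (g + ((g² + 513*g) + g))*(-1537/6 + g) = (g + (g² + 514*g))*(-1537/6 + g) = (g² + 515*g)*(-1537/6 + g) = (-1537/6 + g)*(g² + 515*g))
1/(W(N) + A(2385)) = 1/((⅙)*2533*(-791555 + 6*2533² + 1553*2533) + (4 + 2385³)) = 1/((⅙)*2533*(-791555 + 6*6416089 + 3933749) + (4 + 13566416625)) = 1/((⅙)*2533*(-791555 + 38496534 + 3933749) + 13566416629) = 1/((⅙)*2533*41638728 + 13566416629) = 1/(17578483004 + 13566416629) = 1/31144899633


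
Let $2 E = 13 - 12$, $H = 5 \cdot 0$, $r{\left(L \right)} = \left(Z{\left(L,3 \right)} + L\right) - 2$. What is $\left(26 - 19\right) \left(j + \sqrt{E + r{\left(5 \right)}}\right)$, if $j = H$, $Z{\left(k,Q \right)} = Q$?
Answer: $\frac{7 \sqrt{26}}{2} \approx 17.847$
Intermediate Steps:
$r{\left(L \right)} = 1 + L$ ($r{\left(L \right)} = \left(3 + L\right) - 2 = 1 + L$)
$H = 0$
$E = \frac{1}{2}$ ($E = \frac{13 - 12}{2} = \frac{1}{2} \cdot 1 = \frac{1}{2} \approx 0.5$)
$j = 0$
$\left(26 - 19\right) \left(j + \sqrt{E + r{\left(5 \right)}}\right) = \left(26 - 19\right) \left(0 + \sqrt{\frac{1}{2} + \left(1 + 5\right)}\right) = \left(26 - 19\right) \left(0 + \sqrt{\frac{1}{2} + 6}\right) = 7 \left(0 + \sqrt{\frac{13}{2}}\right) = 7 \left(0 + \frac{\sqrt{26}}{2}\right) = 7 \frac{\sqrt{26}}{2} = \frac{7 \sqrt{26}}{2}$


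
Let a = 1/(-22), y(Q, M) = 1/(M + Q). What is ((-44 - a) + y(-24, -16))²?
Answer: 374461201/193600 ≈ 1934.2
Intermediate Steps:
a = -1/22 ≈ -0.045455
((-44 - a) + y(-24, -16))² = ((-44 - 1*(-1/22)) + 1/(-16 - 24))² = ((-44 + 1/22) + 1/(-40))² = (-967/22 - 1/40)² = (-19351/440)² = 374461201/193600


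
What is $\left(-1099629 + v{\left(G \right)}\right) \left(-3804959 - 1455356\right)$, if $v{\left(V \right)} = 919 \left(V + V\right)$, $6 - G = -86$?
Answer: $4894896697895$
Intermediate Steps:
$G = 92$ ($G = 6 - -86 = 6 + 86 = 92$)
$v{\left(V \right)} = 1838 V$ ($v{\left(V \right)} = 919 \cdot 2 V = 1838 V$)
$\left(-1099629 + v{\left(G \right)}\right) \left(-3804959 - 1455356\right) = \left(-1099629 + 1838 \cdot 92\right) \left(-3804959 - 1455356\right) = \left(-1099629 + 169096\right) \left(-5260315\right) = \left(-930533\right) \left(-5260315\right) = 4894896697895$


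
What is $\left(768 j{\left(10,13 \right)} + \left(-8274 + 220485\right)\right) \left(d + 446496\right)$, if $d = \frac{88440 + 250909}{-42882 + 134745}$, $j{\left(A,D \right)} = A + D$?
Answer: $\frac{3142912407045125}{30621} \approx 1.0264 \cdot 10^{11}$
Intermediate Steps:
$d = \frac{339349}{91863} \approx 3.6941$
$\left(768 j{\left(10,13 \right)} + \left(-8274 + 220485\right)\right) \left(d + 446496\right) = \left(768 \left(10 + 13\right) + \left(-8274 + 220485\right)\right) \left(\frac{339349}{91863} + 446496\right) = \left(768 \cdot 23 + 212211\right) \frac{41016801397}{91863} = \left(17664 + 212211\right) \frac{41016801397}{91863} = 229875 \cdot \frac{41016801397}{91863} = \frac{3142912407045125}{30621}$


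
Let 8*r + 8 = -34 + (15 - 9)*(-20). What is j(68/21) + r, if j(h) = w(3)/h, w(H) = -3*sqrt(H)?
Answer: -81/4 - 63*sqrt(3)/68 ≈ -21.855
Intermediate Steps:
j(h) = -3*sqrt(3)/h (j(h) = (-3*sqrt(3))/h = -3*sqrt(3)/h)
r = -81/4 (r = -1 + (-34 + (15 - 9)*(-20))/8 = -1 + (-34 + 6*(-20))/8 = -1 + (-34 - 120)/8 = -1 + (1/8)*(-154) = -1 - 77/4 = -81/4 ≈ -20.250)
j(68/21) + r = -3*sqrt(3)/(68/21) - 81/4 = -3*sqrt(3)/(68*(1/21)) - 81/4 = -3*sqrt(3)/68/21 - 81/4 = -3*sqrt(3)*21/68 - 81/4 = -63*sqrt(3)/68 - 81/4 = -81/4 - 63*sqrt(3)/68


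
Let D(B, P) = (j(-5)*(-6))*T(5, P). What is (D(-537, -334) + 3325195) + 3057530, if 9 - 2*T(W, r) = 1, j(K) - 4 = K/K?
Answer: 6382605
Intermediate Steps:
j(K) = 5 (j(K) = 4 + K/K = 4 + 1 = 5)
T(W, r) = 4 (T(W, r) = 9/2 - 1/2*1 = 9/2 - 1/2 = 4)
D(B, P) = -120 (D(B, P) = (5*(-6))*4 = -30*4 = -120)
(D(-537, -334) + 3325195) + 3057530 = (-120 + 3325195) + 3057530 = 3325075 + 3057530 = 6382605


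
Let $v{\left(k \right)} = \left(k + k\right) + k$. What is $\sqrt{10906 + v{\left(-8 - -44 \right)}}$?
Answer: $\sqrt{11014} \approx 104.95$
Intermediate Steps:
$v{\left(k \right)} = 3 k$ ($v{\left(k \right)} = 2 k + k = 3 k$)
$\sqrt{10906 + v{\left(-8 - -44 \right)}} = \sqrt{10906 + 3 \left(-8 - -44\right)} = \sqrt{10906 + 3 \left(-8 + 44\right)} = \sqrt{10906 + 3 \cdot 36} = \sqrt{10906 + 108} = \sqrt{11014}$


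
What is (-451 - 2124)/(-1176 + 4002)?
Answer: -2575/2826 ≈ -0.91118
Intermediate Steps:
(-451 - 2124)/(-1176 + 4002) = -2575/2826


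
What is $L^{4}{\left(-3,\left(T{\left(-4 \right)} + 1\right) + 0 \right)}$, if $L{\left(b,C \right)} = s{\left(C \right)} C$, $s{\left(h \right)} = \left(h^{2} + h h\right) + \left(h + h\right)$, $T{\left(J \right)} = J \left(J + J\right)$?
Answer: $30070951476251279616$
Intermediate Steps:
$T{\left(J \right)} = 2 J^{2}$ ($T{\left(J \right)} = J 2 J = 2 J^{2}$)
$s{\left(h \right)} = 2 h + 2 h^{2}$ ($s{\left(h \right)} = \left(h^{2} + h^{2}\right) + 2 h = 2 h^{2} + 2 h = 2 h + 2 h^{2}$)
$L{\left(b,C \right)} = 2 C^{2} \left(1 + C\right)$ ($L{\left(b,C \right)} = 2 C \left(1 + C\right) C = 2 C^{2} \left(1 + C\right)$)
$L^{4}{\left(-3,\left(T{\left(-4 \right)} + 1\right) + 0 \right)} = \left(2 \left(\left(2 \left(-4\right)^{2} + 1\right) + 0\right)^{2} \left(1 + \left(\left(2 \left(-4\right)^{2} + 1\right) + 0\right)\right)\right)^{4} = \left(2 \left(\left(2 \cdot 16 + 1\right) + 0\right)^{2} \left(1 + \left(\left(2 \cdot 16 + 1\right) + 0\right)\right)\right)^{4} = \left(2 \left(\left(32 + 1\right) + 0\right)^{2} \left(1 + \left(\left(32 + 1\right) + 0\right)\right)\right)^{4} = \left(2 \left(33 + 0\right)^{2} \left(1 + \left(33 + 0\right)\right)\right)^{4} = \left(2 \cdot 33^{2} \left(1 + 33\right)\right)^{4} = \left(2 \cdot 1089 \cdot 34\right)^{4} = 74052^{4} = 30070951476251279616$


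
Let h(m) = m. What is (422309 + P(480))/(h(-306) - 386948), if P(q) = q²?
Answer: -652709/387254 ≈ -1.6855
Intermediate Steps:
(422309 + P(480))/(h(-306) - 386948) = (422309 + 480²)/(-306 - 386948) = (422309 + 230400)/(-387254) = 652709*(-1/387254) = -652709/387254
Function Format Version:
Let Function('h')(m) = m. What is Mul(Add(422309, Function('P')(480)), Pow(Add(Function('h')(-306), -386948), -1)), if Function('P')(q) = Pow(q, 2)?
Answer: Rational(-652709, 387254) ≈ -1.6855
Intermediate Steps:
Mul(Add(422309, Function('P')(480)), Pow(Add(Function('h')(-306), -386948), -1)) = Mul(Add(422309, Pow(480, 2)), Pow(Add(-306, -386948), -1)) = Mul(Add(422309, 230400), Pow(-387254, -1)) = Mul(652709, Rational(-1, 387254)) = Rational(-652709, 387254)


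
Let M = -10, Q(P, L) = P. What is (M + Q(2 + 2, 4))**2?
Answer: 36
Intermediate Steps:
(M + Q(2 + 2, 4))**2 = (-10 + (2 + 2))**2 = (-10 + 4)**2 = (-6)**2 = 36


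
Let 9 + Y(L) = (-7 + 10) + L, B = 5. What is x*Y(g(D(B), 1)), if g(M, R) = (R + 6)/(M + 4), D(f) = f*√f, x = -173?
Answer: 117986/109 - 6055*√5/109 ≈ 958.23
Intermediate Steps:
D(f) = f^(3/2)
g(M, R) = (6 + R)/(4 + M)
Y(L) = -6 + L (Y(L) = -9 + ((-7 + 10) + L) = -9 + (3 + L) = -6 + L)
x*Y(g(D(B), 1)) = -173*(-6 + (6 + 1)/(4 + 5^(3/2))) = -173*(-6 + 7/(4 + 5*√5)) = 1038 - 1211/(4 + 5*√5)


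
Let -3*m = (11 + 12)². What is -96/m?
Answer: 288/529 ≈ 0.54442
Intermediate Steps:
m = -529/3 (m = -(11 + 12)²/3 = -⅓*23² = -⅓*529 = -529/3 ≈ -176.33)
-96/m = -96/(-529/3) = -96*(-3/529) = 288/529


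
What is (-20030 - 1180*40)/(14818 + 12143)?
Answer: -22410/8987 ≈ -2.4936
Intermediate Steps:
(-20030 - 1180*40)/(14818 + 12143) = (-20030 - 47200)/26961 = -67230*1/26961 = -22410/8987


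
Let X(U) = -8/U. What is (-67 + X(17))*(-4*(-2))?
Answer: -9176/17 ≈ -539.76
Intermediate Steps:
(-67 + X(17))*(-4*(-2)) = (-67 - 8/17)*(-4*(-2)) = (-67 - 8*1/17)*8 = (-67 - 8/17)*8 = -1147/17*8 = -9176/17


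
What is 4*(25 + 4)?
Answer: 116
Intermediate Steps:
4*(25 + 4) = 4*29 = 116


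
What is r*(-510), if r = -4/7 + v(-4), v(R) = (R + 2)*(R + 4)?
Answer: 2040/7 ≈ 291.43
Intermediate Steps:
v(R) = (2 + R)*(4 + R)
r = -4/7 (r = -4/7 + (8 + (-4)² + 6*(-4)) = -4*⅐ + (8 + 16 - 24) = -4/7 + 0 = -4/7 ≈ -0.57143)
r*(-510) = -4/7*(-510) = 2040/7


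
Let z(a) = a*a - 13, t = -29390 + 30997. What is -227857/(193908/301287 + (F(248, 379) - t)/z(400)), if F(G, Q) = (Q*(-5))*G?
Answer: 1220351539873837/12339360837 ≈ 98899.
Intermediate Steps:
t = 1607
F(G, Q) = -5*G*Q (F(G, Q) = (-5*Q)*G = -5*G*Q)
z(a) = -13 + a**2 (z(a) = a**2 - 13 = -13 + a**2)
-227857/(193908/301287 + (F(248, 379) - t)/z(400)) = -227857/(193908/301287 + (-5*248*379 - 1*1607)/(-13 + 400**2)) = -227857/(193908*(1/301287) + (-469960 - 1607)/(-13 + 160000)) = -227857/(64636/100429 - 471567/159987) = -227857/(64636/100429 - 471567*1/159987) = -227857/(64636/100429 - 157189/53329) = -227857/(-12339360837/5355778141) = -227857*(-5355778141/12339360837) = 1220351539873837/12339360837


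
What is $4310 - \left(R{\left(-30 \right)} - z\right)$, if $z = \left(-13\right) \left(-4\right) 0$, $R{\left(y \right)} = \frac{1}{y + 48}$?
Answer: $\frac{77579}{18} \approx 4309.9$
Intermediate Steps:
$R{\left(y \right)} = \frac{1}{48 + y}$
$z = 0$ ($z = 52 \cdot 0 = 0$)
$4310 - \left(R{\left(-30 \right)} - z\right) = 4310 - \left(\frac{1}{48 - 30} - 0\right) = 4310 - \left(\frac{1}{18} + 0\right) = 4310 - \frac{1}{18} = \frac{77579}{18}$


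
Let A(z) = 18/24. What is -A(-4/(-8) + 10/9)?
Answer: -¾ ≈ -0.75000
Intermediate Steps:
A(z) = ¾ (A(z) = 18*(1/24) = ¾)
-A(-4/(-8) + 10/9) = -1*¾ = -¾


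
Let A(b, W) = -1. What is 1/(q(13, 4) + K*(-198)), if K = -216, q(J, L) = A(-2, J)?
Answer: 1/42767 ≈ 2.3383e-5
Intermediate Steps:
q(J, L) = -1
1/(q(13, 4) + K*(-198)) = 1/(-1 - 216*(-198)) = 1/(-1 + 42768) = 1/42767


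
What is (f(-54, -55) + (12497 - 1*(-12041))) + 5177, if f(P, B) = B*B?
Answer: 32740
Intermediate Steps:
f(P, B) = B**2
(f(-54, -55) + (12497 - 1*(-12041))) + 5177 = ((-55)**2 + (12497 - 1*(-12041))) + 5177 = (3025 + (12497 + 12041)) + 5177 = (3025 + 24538) + 5177 = 27563 + 5177 = 32740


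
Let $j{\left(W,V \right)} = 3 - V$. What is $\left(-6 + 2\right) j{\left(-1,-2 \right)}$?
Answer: $-20$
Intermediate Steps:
$\left(-6 + 2\right) j{\left(-1,-2 \right)} = \left(-6 + 2\right) \left(3 - -2\right) = - 4 \left(3 + 2\right) = \left(-4\right) 5 = -20$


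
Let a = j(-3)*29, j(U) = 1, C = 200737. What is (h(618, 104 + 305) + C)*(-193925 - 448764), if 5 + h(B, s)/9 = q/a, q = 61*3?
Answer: -3741552191635/29 ≈ -1.2902e+11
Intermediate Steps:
a = 29 (a = 1*29 = 29)
q = 183
h(B, s) = 342/29 (h(B, s) = -45 + 9*(183/29) = -45 + 1647/29 = 342/29)
(h(618, 104 + 305) + C)*(-193925 - 448764) = (342/29 + 200737)*(-193925 - 448764) = (5821715/29)*(-642689) = -3741552191635/29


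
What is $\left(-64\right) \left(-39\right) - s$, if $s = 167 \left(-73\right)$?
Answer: $14687$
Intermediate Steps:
$s = -12191$
$\left(-64\right) \left(-39\right) - s = \left(-64\right) \left(-39\right) - -12191 = 2496 + 12191 = 14687$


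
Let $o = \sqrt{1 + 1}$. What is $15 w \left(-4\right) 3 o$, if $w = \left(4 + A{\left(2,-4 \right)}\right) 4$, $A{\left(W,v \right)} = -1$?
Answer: $- 2160 \sqrt{2} \approx -3054.7$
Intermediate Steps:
$o = \sqrt{2} \approx 1.4142$
$w = 12$ ($w = \left(4 - 1\right) 4 = 3 \cdot 4 = 12$)
$15 w \left(-4\right) 3 o = 15 \cdot 12 \left(-4\right) 3 \sqrt{2} = 180 \left(- 12 \sqrt{2}\right) = - 2160 \sqrt{2}$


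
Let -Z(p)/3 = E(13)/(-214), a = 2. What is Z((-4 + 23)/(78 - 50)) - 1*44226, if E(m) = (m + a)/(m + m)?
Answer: -246073419/5564 ≈ -44226.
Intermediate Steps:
E(m) = (2 + m)/(2*m) (E(m) = (m + 2)/(m + m) = (2 + m)/((2*m)) = (2 + m)*(1/(2*m)) = (2 + m)/(2*m))
Z(p) = 45/5564 (Z(p) = -3*(½)*(2 + 13)/13/(-214) = -3*(½)*(1/13)*15*(-1)/214 = -45*(-1)/(26*214) = -3*(-15/5564) = 45/5564)
Z((-4 + 23)/(78 - 50)) - 1*44226 = 45/5564 - 1*44226 = 45/5564 - 44226 = -246073419/5564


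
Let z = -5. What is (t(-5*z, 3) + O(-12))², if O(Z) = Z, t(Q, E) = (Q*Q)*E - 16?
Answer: 3411409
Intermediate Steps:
t(Q, E) = -16 + E*Q² (t(Q, E) = Q²*E - 16 = E*Q² - 16 = -16 + E*Q²)
(t(-5*z, 3) + O(-12))² = ((-16 + 3*(-5*(-5))²) - 12)² = ((-16 + 3*25²) - 12)² = ((-16 + 3*625) - 12)² = ((-16 + 1875) - 12)² = (1859 - 12)² = 1847² = 3411409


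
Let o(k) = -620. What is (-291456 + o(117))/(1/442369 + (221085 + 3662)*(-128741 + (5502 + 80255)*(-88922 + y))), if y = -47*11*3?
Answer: 129205368044/771390642041853628685 ≈ 1.6750e-10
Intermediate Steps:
y = -1551 (y = -517*3 = -1551)
(-291456 + o(117))/(1/442369 + (221085 + 3662)*(-128741 + (5502 + 80255)*(-88922 + y))) = (-291456 - 620)/(1/442369 + (221085 + 3662)*(-128741 + (5502 + 80255)*(-88922 - 1551))) = -292076/(1/442369 + 224747*(-128741 + 85757*(-90473))) = -292076/(1/442369 + 224747*(-128741 - 7758693061)) = -292076/(1/442369 + 224747*(-7758821802)) = -292076/(1/442369 - 1743771923534094) = -292076/(-771390642041853628685/442369) = -292076*(-442369/771390642041853628685) = 129205368044/771390642041853628685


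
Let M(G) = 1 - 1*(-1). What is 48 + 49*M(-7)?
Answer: 146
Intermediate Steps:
M(G) = 2 (M(G) = 1 + 1 = 2)
48 + 49*M(-7) = 48 + 49*2 = 48 + 98 = 146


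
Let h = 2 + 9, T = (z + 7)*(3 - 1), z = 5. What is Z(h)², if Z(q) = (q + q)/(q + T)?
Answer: 484/1225 ≈ 0.39510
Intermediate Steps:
T = 24 (T = (5 + 7)*(3 - 1) = 12*2 = 24)
h = 11
Z(q) = 2*q/(24 + q) (Z(q) = (q + q)/(q + 24) = (2*q)/(24 + q) = 2*q/(24 + q))
Z(h)² = (2*11/(24 + 11))² = (2*11/35)² = (2*11*(1/35))² = (22/35)² = 484/1225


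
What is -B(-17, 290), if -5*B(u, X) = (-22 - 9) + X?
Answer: 259/5 ≈ 51.800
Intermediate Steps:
B(u, X) = 31/5 - X/5 (B(u, X) = -((-22 - 9) + X)/5 = -(-31 + X)/5 = 31/5 - X/5)
-B(-17, 290) = -(31/5 - ⅕*290) = -(31/5 - 58) = -1*(-259/5) = 259/5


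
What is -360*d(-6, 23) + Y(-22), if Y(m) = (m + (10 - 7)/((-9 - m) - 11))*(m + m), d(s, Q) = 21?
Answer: -6658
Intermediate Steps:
Y(m) = 2*m*(m + 3/(-20 - m)) (Y(m) = (m + 3/(-20 - m))*(2*m) = 2*m*(m + 3/(-20 - m)))
-360*d(-6, 23) + Y(-22) = -360*21 + 2*(-22)*(-3 + (-22)² + 20*(-22))/(20 - 22) = -7560 + 2*(-22)*(-3 + 484 - 440)/(-2) = -7560 + 2*(-22)*(-½)*41 = -7560 + 902 = -6658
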